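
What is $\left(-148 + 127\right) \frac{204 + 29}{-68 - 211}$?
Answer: $\frac{1631}{93} \approx 17.538$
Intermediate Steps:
$\left(-148 + 127\right) \frac{204 + 29}{-68 - 211} = - 21 \frac{233}{-279} = - 21 \cdot 233 \left(- \frac{1}{279}\right) = \left(-21\right) \left(- \frac{233}{279}\right) = \frac{1631}{93}$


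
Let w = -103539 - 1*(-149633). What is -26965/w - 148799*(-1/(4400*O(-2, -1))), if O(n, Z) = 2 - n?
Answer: 3192078553/405627200 ≈ 7.8695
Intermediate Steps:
w = 46094 (w = -103539 + 149633 = 46094)
-26965/w - 148799*(-1/(4400*O(-2, -1))) = -26965/46094 - 148799*(-1/(4400*(2 - 1*(-2)))) = -26965*1/46094 - 148799*(-1/(4400*(2 + 2))) = -26965/46094 - 148799/((-4400*4)) = -26965/46094 - 148799/(-17600) = -26965/46094 - 148799*(-1/17600) = -26965/46094 + 148799/17600 = 3192078553/405627200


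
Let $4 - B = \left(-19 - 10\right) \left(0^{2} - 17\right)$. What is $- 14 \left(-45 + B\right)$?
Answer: $7476$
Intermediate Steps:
$B = -489$ ($B = 4 - \left(-19 - 10\right) \left(0^{2} - 17\right) = 4 - - 29 \left(0 - 17\right) = 4 - \left(-29\right) \left(-17\right) = 4 - 493 = -489$)
$- 14 \left(-45 + B\right) = - 14 \left(-45 - 489\right) = - 14 \left(-534\right) = \left(-1\right) \left(-7476\right) = 7476$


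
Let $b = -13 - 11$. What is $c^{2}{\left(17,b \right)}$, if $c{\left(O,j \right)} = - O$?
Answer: $289$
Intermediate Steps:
$b = -24$
$c^{2}{\left(17,b \right)} = \left(\left(-1\right) 17\right)^{2} = \left(-17\right)^{2} = 289$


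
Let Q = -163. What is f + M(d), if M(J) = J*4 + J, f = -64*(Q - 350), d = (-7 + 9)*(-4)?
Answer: 32792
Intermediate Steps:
d = -8 (d = 2*(-4) = -8)
f = 32832 (f = -64*(-163 - 350) = -64*(-513) = 32832)
M(J) = 5*J (M(J) = 4*J + J = 5*J)
f + M(d) = 32832 + 5*(-8) = 32832 - 40 = 32792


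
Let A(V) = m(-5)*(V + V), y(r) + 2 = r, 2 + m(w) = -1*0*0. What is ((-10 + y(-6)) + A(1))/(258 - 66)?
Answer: -11/96 ≈ -0.11458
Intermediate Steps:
m(w) = -2 (m(w) = -2 - 1*0*0 = -2 + 0*0 = -2 + 0 = -2)
y(r) = -2 + r
A(V) = -4*V (A(V) = -2*(V + V) = -4*V)
((-10 + y(-6)) + A(1))/(258 - 66) = ((-10 + (-2 - 6)) - 4*1)/(258 - 66) = ((-10 - 8) - 4)/192 = (-18 - 4)*(1/192) = -22*1/192 = -11/96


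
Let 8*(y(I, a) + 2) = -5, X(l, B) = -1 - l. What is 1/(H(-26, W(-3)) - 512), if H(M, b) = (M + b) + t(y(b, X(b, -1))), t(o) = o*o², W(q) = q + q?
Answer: -512/287789 ≈ -0.0017791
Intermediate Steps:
W(q) = 2*q
y(I, a) = -21/8 (y(I, a) = -2 + (⅛)*(-5) = -2 - 5/8 = -21/8)
t(o) = o³
H(M, b) = -9261/512 + M + b (H(M, b) = (M + b) + (-21/8)³ = (M + b) - 9261/512 = -9261/512 + M + b)
1/(H(-26, W(-3)) - 512) = 1/((-9261/512 - 26 + 2*(-3)) - 512) = 1/((-9261/512 - 26 - 6) - 512) = 1/(-25645/512 - 512) = 1/(-287789/512) = -512/287789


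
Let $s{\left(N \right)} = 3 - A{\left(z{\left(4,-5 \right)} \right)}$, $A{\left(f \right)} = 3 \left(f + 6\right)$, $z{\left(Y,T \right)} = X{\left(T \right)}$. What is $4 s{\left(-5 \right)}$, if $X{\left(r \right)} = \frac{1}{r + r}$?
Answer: $- \frac{294}{5} \approx -58.8$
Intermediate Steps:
$X{\left(r \right)} = \frac{1}{2 r}$
$z{\left(Y,T \right)} = \frac{1}{2 T}$
$A{\left(f \right)} = 18 + 3 f$ ($A{\left(f \right)} = 3 \left(6 + f\right) = 18 + 3 f$)
$s{\left(N \right)} = - \frac{147}{10}$ ($s{\left(N \right)} = 3 - \left(18 + 3 \frac{1}{2 \left(-5\right)}\right) = 3 - \left(18 + 3 \cdot \frac{1}{2} \left(- \frac{1}{5}\right)\right) = 3 - \left(18 + 3 \left(- \frac{1}{10}\right)\right) = 3 - \left(18 - \frac{3}{10}\right) = 3 - \frac{177}{10} = - \frac{147}{10}$)
$4 s{\left(-5 \right)} = 4 \left(- \frac{147}{10}\right) = - \frac{294}{5}$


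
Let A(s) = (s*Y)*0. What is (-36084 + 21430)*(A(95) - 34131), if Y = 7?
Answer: 500155674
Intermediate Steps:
A(s) = 0 (A(s) = (s*7)*0 = (7*s)*0 = 0)
(-36084 + 21430)*(A(95) - 34131) = (-36084 + 21430)*(0 - 34131) = -14654*(-34131) = 500155674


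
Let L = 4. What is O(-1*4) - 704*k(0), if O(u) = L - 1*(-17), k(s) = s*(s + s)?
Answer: 21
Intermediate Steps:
k(s) = 2*s² (k(s) = s*(2*s) = 2*s²)
O(u) = 21 (O(u) = 4 - 1*(-17) = 4 + 17 = 21)
O(-1*4) - 704*k(0) = 21 - 1408*0² = 21 - 1408*0 = 21 - 704*0 = 21 + 0 = 21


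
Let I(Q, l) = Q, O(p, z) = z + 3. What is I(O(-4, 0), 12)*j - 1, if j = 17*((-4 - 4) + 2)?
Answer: -307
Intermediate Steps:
O(p, z) = 3 + z
j = -102 (j = 17*(-8 + 2) = 17*(-6) = -102)
I(O(-4, 0), 12)*j - 1 = (3 + 0)*(-102) - 1 = 3*(-102) - 1 = -306 - 1 = -307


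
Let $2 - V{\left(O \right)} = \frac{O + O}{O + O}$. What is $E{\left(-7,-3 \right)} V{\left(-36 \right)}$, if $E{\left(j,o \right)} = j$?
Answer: $-7$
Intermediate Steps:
$V{\left(O \right)} = 1$ ($V{\left(O \right)} = 2 - \frac{O + O}{O + O} = 2 - \frac{2 O}{2 O} = 2 - 2 O \frac{1}{2 O} = 2 - 1 = 1$)
$E{\left(-7,-3 \right)} V{\left(-36 \right)} = \left(-7\right) 1 = -7$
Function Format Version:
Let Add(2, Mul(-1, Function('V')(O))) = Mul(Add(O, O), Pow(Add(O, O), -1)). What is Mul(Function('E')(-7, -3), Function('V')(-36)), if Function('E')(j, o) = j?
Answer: -7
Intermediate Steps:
Function('V')(O) = 1 (Function('V')(O) = Add(2, Mul(-1, Mul(Add(O, O), Pow(Add(O, O), -1)))) = Add(2, Mul(-1, Mul(Mul(2, O), Pow(Mul(2, O), -1)))) = Add(2, Mul(-1, Mul(Mul(2, O), Mul(Rational(1, 2), Pow(O, -1))))) = Add(2, Mul(-1, 1)) = Add(2, -1) = 1)
Mul(Function('E')(-7, -3), Function('V')(-36)) = Mul(-7, 1) = -7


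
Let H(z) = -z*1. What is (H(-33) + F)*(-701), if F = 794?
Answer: -579727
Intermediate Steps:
H(z) = -z
(H(-33) + F)*(-701) = (-1*(-33) + 794)*(-701) = (33 + 794)*(-701) = 827*(-701) = -579727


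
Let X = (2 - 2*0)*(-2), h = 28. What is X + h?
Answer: 24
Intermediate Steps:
X = -4 (X = (2 + 0)*(-2) = 2*(-2) = -4)
X + h = -4 + 28 = 24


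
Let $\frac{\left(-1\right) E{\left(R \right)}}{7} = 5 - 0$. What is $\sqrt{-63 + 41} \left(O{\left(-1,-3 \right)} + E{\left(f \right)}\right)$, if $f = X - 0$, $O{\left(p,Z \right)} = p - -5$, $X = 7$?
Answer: $- 31 i \sqrt{22} \approx - 145.4 i$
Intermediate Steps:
$O{\left(p,Z \right)} = 5 + p$ ($O{\left(p,Z \right)} = p + 5 = 5 + p$)
$f = 7$ ($f = 7 - 0 = 7 + 0 = 7$)
$E{\left(R \right)} = -35$ ($E{\left(R \right)} = - 7 \left(5 - 0\right) = - 7 \left(5 + 0\right) = \left(-7\right) 5 = -35$)
$\sqrt{-63 + 41} \left(O{\left(-1,-3 \right)} + E{\left(f \right)}\right) = \sqrt{-63 + 41} \left(\left(5 - 1\right) - 35\right) = \sqrt{-22} \left(4 - 35\right) = i \sqrt{22} \left(-31\right) = - 31 i \sqrt{22}$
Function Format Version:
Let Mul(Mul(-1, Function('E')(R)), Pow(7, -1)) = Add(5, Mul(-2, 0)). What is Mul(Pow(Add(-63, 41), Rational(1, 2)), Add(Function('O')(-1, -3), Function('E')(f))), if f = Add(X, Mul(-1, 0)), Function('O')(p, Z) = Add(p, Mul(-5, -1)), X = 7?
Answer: Mul(-31, I, Pow(22, Rational(1, 2))) ≈ Mul(-145.40, I)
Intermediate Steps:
Function('O')(p, Z) = Add(5, p) (Function('O')(p, Z) = Add(p, 5) = Add(5, p))
f = 7 (f = Add(7, Mul(-1, 0)) = Add(7, 0) = 7)
Function('E')(R) = -35 (Function('E')(R) = Mul(-7, Add(5, Mul(-2, 0))) = Mul(-7, Add(5, 0)) = Mul(-7, 5) = -35)
Mul(Pow(Add(-63, 41), Rational(1, 2)), Add(Function('O')(-1, -3), Function('E')(f))) = Mul(Pow(Add(-63, 41), Rational(1, 2)), Add(Add(5, -1), -35)) = Mul(Pow(-22, Rational(1, 2)), Add(4, -35)) = Mul(Mul(I, Pow(22, Rational(1, 2))), -31) = Mul(-31, I, Pow(22, Rational(1, 2)))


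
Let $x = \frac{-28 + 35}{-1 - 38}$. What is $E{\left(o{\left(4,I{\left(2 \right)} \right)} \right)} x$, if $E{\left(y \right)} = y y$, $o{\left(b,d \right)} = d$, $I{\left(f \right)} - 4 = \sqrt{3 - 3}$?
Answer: $- \frac{112}{39} \approx -2.8718$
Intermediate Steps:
$I{\left(f \right)} = 4$ ($I{\left(f \right)} = 4 + \sqrt{3 - 3} = 4 + \sqrt{0} = 4 + 0 = 4$)
$x = - \frac{7}{39}$ ($x = \frac{7}{-39} = 7 \left(- \frac{1}{39}\right) = - \frac{7}{39} \approx -0.17949$)
$E{\left(y \right)} = y^{2}$
$E{\left(o{\left(4,I{\left(2 \right)} \right)} \right)} x = 4^{2} \left(- \frac{7}{39}\right) = 16 \left(- \frac{7}{39}\right) = - \frac{112}{39}$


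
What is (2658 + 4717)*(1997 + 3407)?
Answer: 39854500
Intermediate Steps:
(2658 + 4717)*(1997 + 3407) = 7375*5404 = 39854500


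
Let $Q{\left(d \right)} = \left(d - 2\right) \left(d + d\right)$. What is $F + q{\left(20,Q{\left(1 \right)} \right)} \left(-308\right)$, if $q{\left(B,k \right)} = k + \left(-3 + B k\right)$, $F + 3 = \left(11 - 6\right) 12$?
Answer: $13917$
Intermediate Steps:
$Q{\left(d \right)} = 2 d \left(-2 + d\right)$ ($Q{\left(d \right)} = \left(-2 + d\right) 2 d = 2 d \left(-2 + d\right)$)
$F = 57$ ($F = -3 + \left(11 - 6\right) 12 = -3 + 5 \cdot 12 = -3 + 60 = 57$)
$q{\left(B,k \right)} = -3 + k + B k$
$F + q{\left(20,Q{\left(1 \right)} \right)} \left(-308\right) = 57 + \left(-3 + 2 \cdot 1 \left(-2 + 1\right) + 20 \cdot 2 \cdot 1 \left(-2 + 1\right)\right) \left(-308\right) = 57 + \left(-3 + 2 \cdot 1 \left(-1\right) + 20 \cdot 2 \cdot 1 \left(-1\right)\right) \left(-308\right) = 57 + \left(-3 - 2 + 20 \left(-2\right)\right) \left(-308\right) = 57 + \left(-3 - 2 - 40\right) \left(-308\right) = 57 - -13860 = 57 + 13860 = 13917$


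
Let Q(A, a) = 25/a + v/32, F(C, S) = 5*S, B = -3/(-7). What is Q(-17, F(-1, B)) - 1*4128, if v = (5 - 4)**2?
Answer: -395165/96 ≈ -4116.3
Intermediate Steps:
B = 3/7 (B = -3*(-1/7) = 3/7 ≈ 0.42857)
v = 1 (v = 1**2 = 1)
Q(A, a) = 1/32 + 25/a (Q(A, a) = 25/a + 1/32 = 1/32 + 25/a)
Q(-17, F(-1, B)) - 1*4128 = (800 + 5*(3/7))/(32*((5*(3/7)))) - 1*4128 = (800 + 15/7)/(32*(15/7)) - 4128 = (1/32)*(7/15)*(5615/7) - 4128 = 1123/96 - 4128 = -395165/96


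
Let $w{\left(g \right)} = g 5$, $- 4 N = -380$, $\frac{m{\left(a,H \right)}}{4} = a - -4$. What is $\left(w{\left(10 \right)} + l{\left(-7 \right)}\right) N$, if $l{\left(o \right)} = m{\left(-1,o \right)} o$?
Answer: $-3230$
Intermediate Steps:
$m{\left(a,H \right)} = 16 + 4 a$ ($m{\left(a,H \right)} = 4 \left(a - -4\right) = 4 \left(a + 4\right) = 4 \left(4 + a\right) = 16 + 4 a$)
$N = 95$ ($N = \left(- \frac{1}{4}\right) \left(-380\right) = 95$)
$w{\left(g \right)} = 5 g$
$l{\left(o \right)} = 12 o$ ($l{\left(o \right)} = \left(16 + 4 \left(-1\right)\right) o = \left(16 - 4\right) o = 12 o$)
$\left(w{\left(10 \right)} + l{\left(-7 \right)}\right) N = \left(5 \cdot 10 + 12 \left(-7\right)\right) 95 = \left(50 - 84\right) 95 = \left(-34\right) 95 = -3230$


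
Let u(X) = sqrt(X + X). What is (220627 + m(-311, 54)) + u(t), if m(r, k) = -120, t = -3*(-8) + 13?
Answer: 220507 + sqrt(74) ≈ 2.2052e+5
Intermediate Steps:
t = 37 (t = 24 + 13 = 37)
u(X) = sqrt(2)*sqrt(X) (u(X) = sqrt(2*X) = sqrt(2)*sqrt(X))
(220627 + m(-311, 54)) + u(t) = (220627 - 120) + sqrt(2)*sqrt(37) = 220507 + sqrt(74)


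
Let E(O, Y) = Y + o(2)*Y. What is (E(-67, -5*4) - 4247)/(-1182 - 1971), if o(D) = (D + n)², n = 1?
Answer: 4447/3153 ≈ 1.4104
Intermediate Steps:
o(D) = (1 + D)² (o(D) = (D + 1)² = (1 + D)²)
E(O, Y) = 10*Y (E(O, Y) = Y + (1 + 2)²*Y = Y + 3²*Y = Y + 9*Y = 10*Y)
(E(-67, -5*4) - 4247)/(-1182 - 1971) = (10*(-5*4) - 4247)/(-1182 - 1971) = (10*(-20) - 4247)/(-3153) = (-200 - 4247)*(-1/3153) = -4447*(-1/3153) = 4447/3153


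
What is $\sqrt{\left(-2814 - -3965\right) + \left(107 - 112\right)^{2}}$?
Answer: $14 \sqrt{6} \approx 34.293$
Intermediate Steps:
$\sqrt{\left(-2814 - -3965\right) + \left(107 - 112\right)^{2}} = \sqrt{\left(-2814 + 3965\right) + \left(-5\right)^{2}} = \sqrt{1151 + 25} = \sqrt{1176} = 14 \sqrt{6}$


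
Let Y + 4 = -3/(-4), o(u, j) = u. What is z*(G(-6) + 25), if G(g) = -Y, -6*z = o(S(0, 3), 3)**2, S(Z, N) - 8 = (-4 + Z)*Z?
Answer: -904/3 ≈ -301.33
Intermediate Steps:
S(Z, N) = 8 + Z*(-4 + Z) (S(Z, N) = 8 + (-4 + Z)*Z = 8 + Z*(-4 + Z))
Y = -13/4 (Y = -4 - 3/(-4) = -4 - 3*(-1/4) = -4 + 3/4 = -13/4 ≈ -3.2500)
z = -32/3 (z = -(8 + 0**2 - 4*0)**2/6 = -(8 + 0 + 0)**2/6 = -1/6*8**2 = -1/6*64 = -32/3 ≈ -10.667)
G(g) = 13/4 (G(g) = -1*(-13/4) = 13/4)
z*(G(-6) + 25) = -32*(13/4 + 25)/3 = -32/3*113/4 = -904/3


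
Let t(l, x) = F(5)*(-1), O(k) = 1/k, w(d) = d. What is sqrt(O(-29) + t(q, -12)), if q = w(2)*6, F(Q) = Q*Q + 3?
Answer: I*sqrt(23577)/29 ≈ 5.2948*I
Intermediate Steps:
F(Q) = 3 + Q**2 (F(Q) = Q**2 + 3 = 3 + Q**2)
q = 12 (q = 2*6 = 12)
t(l, x) = -28 (t(l, x) = (3 + 5**2)*(-1) = (3 + 25)*(-1) = 28*(-1) = -28)
sqrt(O(-29) + t(q, -12)) = sqrt(1/(-29) - 28) = sqrt(-1/29 - 28) = sqrt(-813/29) = I*sqrt(23577)/29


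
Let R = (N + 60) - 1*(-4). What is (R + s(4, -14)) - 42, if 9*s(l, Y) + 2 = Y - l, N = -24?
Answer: -38/9 ≈ -4.2222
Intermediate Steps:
s(l, Y) = -2/9 - l/9 + Y/9 (s(l, Y) = -2/9 + (Y - l)/9 = -2/9 + (-l/9 + Y/9) = -2/9 - l/9 + Y/9)
R = 40 (R = (-24 + 60) - 1*(-4) = 36 + 4 = 40)
(R + s(4, -14)) - 42 = (40 + (-2/9 - 1/9*4 + (1/9)*(-14))) - 42 = (40 + (-2/9 - 4/9 - 14/9)) - 42 = (40 - 20/9) - 42 = 340/9 - 42 = -38/9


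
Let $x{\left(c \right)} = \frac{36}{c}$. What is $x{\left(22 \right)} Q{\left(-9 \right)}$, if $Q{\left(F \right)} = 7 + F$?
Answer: $- \frac{36}{11} \approx -3.2727$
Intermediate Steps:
$x{\left(22 \right)} Q{\left(-9 \right)} = \frac{36}{22} \left(7 - 9\right) = 36 \cdot \frac{1}{22} \left(-2\right) = \frac{18}{11} \left(-2\right) = - \frac{36}{11}$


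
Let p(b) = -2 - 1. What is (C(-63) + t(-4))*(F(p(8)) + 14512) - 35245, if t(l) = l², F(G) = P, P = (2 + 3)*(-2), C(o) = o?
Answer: -716839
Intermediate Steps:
P = -10 (P = 5*(-2) = -10)
p(b) = -3
F(G) = -10
(C(-63) + t(-4))*(F(p(8)) + 14512) - 35245 = (-63 + (-4)²)*(-10 + 14512) - 35245 = (-63 + 16)*14502 - 35245 = -47*14502 - 35245 = -681594 - 35245 = -716839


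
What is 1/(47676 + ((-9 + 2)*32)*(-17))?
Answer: 1/51484 ≈ 1.9424e-5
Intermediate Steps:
1/(47676 + ((-9 + 2)*32)*(-17)) = 1/(47676 - 7*32*(-17)) = 1/(47676 - 224*(-17)) = 1/(47676 + 3808) = 1/51484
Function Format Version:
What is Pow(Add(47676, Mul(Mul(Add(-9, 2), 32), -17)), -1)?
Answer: Rational(1, 51484) ≈ 1.9424e-5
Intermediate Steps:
Pow(Add(47676, Mul(Mul(Add(-9, 2), 32), -17)), -1) = Pow(Add(47676, Mul(Mul(-7, 32), -17)), -1) = Pow(Add(47676, Mul(-224, -17)), -1) = Pow(Add(47676, 3808), -1) = Pow(51484, -1) = Rational(1, 51484)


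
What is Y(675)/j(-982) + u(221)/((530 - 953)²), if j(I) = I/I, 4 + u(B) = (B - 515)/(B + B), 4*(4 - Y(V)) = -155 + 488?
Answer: -12535233077/158173236 ≈ -79.250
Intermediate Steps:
Y(V) = -317/4 (Y(V) = 4 - (-155 + 488)/4 = 4 - ¼*333 = 4 - 333/4 = -317/4)
u(B) = -4 + (-515 + B)/(2*B) (u(B) = -4 + (B - 515)/(B + B) = -4 + (-515 + B)/((2*B)) = -4 + (-515 + B)*(1/(2*B)) = -4 + (-515 + B)/(2*B))
j(I) = 1
Y(675)/j(-982) + u(221)/((530 - 953)²) = -317/4/1 + ((½)*(-515 - 7*221)/221)/((530 - 953)²) = -317/4*1 + ((½)*(1/221)*(-515 - 1547))/((-423)²) = -317/4 + ((½)*(1/221)*(-2062))/178929 = -317/4 - 1031/221*1/178929 = -317/4 - 1031/39543309 = -12535233077/158173236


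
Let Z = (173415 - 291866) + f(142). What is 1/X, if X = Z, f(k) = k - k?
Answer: -1/118451 ≈ -8.4423e-6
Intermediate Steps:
f(k) = 0
Z = -118451 (Z = (173415 - 291866) + 0 = -118451 + 0 = -118451)
X = -118451
1/X = 1/(-118451) = -1/118451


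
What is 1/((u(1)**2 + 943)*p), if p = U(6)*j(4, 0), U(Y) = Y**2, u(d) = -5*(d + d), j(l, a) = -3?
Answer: -1/112644 ≈ -8.8775e-6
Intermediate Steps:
u(d) = -10*d
p = -108 (p = 6**2*(-3) = 36*(-3) = -108)
1/((u(1)**2 + 943)*p) = 1/(((-10*1)**2 + 943)*(-108)) = -1/108/((-10)**2 + 943) = -1/108/(100 + 943) = -1/108/1043 = (1/1043)*(-1/108) = -1/112644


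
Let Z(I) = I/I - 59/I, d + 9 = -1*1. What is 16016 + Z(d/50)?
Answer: 16312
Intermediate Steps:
d = -10 (d = -9 - 1*1 = -9 - 1 = -10)
Z(I) = 1 - 59/I
16016 + Z(d/50) = 16016 + (-59 - 10/50)/((-10/50)) = 16016 + (-59 + (1/50)*(-10))/(((1/50)*(-10))) = 16016 + (-59 - 1/5)/(-1/5) = 16016 - 5*(-296/5) = 16016 + 296 = 16312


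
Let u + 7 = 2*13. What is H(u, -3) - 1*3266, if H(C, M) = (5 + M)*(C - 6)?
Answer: -3240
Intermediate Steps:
u = 19 (u = -7 + 2*13 = -7 + 26 = 19)
H(C, M) = (-6 + C)*(5 + M) (H(C, M) = (5 + M)*(-6 + C) = (-6 + C)*(5 + M))
H(u, -3) - 1*3266 = (-30 - 6*(-3) + 5*19 + 19*(-3)) - 1*3266 = (-30 + 18 + 95 - 57) - 3266 = 26 - 3266 = -3240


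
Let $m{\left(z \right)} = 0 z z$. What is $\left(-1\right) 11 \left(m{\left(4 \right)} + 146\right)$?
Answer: $-1606$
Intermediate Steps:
$m{\left(z \right)} = 0$ ($m{\left(z \right)} = 0 z = 0$)
$\left(-1\right) 11 \left(m{\left(4 \right)} + 146\right) = \left(-1\right) 11 \left(0 + 146\right) = \left(-11\right) 146 = -1606$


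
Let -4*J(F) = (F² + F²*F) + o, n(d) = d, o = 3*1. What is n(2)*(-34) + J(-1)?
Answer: -275/4 ≈ -68.750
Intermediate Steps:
o = 3
J(F) = -¾ - F²/4 - F³/4 (J(F) = -((F² + F²*F) + 3)/4 = -((F² + F³) + 3)/4 = -(3 + F² + F³)/4 = -¾ - F²/4 - F³/4)
n(2)*(-34) + J(-1) = 2*(-34) + (-¾ - ¼*(-1)² - ¼*(-1)³) = -68 + (-¾ - ¼*1 - ¼*(-1)) = -68 + (-¾ - ¼ + ¼) = -68 - ¾ = -275/4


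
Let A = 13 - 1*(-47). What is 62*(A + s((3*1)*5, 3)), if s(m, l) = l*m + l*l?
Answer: 7068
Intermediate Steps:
s(m, l) = l² + l*m (s(m, l) = l*m + l² = l² + l*m)
A = 60 (A = 13 + 47 = 60)
62*(A + s((3*1)*5, 3)) = 62*(60 + 3*(3 + (3*1)*5)) = 62*(60 + 3*(3 + 3*5)) = 62*(60 + 3*(3 + 15)) = 62*(60 + 3*18) = 62*(60 + 54) = 62*114 = 7068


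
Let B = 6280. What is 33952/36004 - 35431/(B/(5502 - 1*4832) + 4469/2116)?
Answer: -45199315947484/14656067271 ≈ -3084.0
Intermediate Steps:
33952/36004 - 35431/(B/(5502 - 1*4832) + 4469/2116) = 33952/36004 - 35431/(6280/(5502 - 1*4832) + 4469/2116) = 33952*(1/36004) - 35431/(6280/(5502 - 4832) + 4469*(1/2116)) = 8488/9001 - 35431/(6280/670 + 4469/2116) = 8488/9001 - 35431/(6280*(1/670) + 4469/2116) = 8488/9001 - 35431/(628/67 + 4469/2116) = 8488/9001 - 35431/1628271/141772 = 8488/9001 - 35431*141772/1628271 = 8488/9001 - 5023123732/1628271 = -45199315947484/14656067271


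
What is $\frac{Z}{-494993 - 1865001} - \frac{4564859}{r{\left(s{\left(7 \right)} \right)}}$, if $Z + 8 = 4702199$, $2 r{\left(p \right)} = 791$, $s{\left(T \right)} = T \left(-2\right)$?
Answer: $- \frac{33830139929}{2930542} \approx -11544.0$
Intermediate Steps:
$s{\left(T \right)} = - 2 T$
$r{\left(p \right)} = \frac{791}{2}$ ($r{\left(p \right)} = \frac{1}{2} \cdot 791 = \frac{791}{2}$)
$Z = 4702191$ ($Z = -8 + 4702199 = 4702191$)
$\frac{Z}{-494993 - 1865001} - \frac{4564859}{r{\left(s{\left(7 \right)} \right)}} = \frac{4702191}{-494993 - 1865001} - \frac{4564859}{\frac{791}{2}} = \frac{4702191}{-494993 - 1865001} - \frac{9129718}{791} = \frac{4702191}{-2359994} - \frac{9129718}{791} = 4702191 \left(- \frac{1}{2359994}\right) - \frac{9129718}{791} = - \frac{361707}{181538} - \frac{9129718}{791} = - \frac{33830139929}{2930542}$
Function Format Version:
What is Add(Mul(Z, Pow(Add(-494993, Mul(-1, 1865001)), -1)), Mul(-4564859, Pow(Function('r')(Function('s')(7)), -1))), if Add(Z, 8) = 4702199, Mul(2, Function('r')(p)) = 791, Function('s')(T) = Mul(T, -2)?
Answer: Rational(-33830139929, 2930542) ≈ -11544.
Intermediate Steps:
Function('s')(T) = Mul(-2, T)
Function('r')(p) = Rational(791, 2) (Function('r')(p) = Mul(Rational(1, 2), 791) = Rational(791, 2))
Z = 4702191 (Z = Add(-8, 4702199) = 4702191)
Add(Mul(Z, Pow(Add(-494993, Mul(-1, 1865001)), -1)), Mul(-4564859, Pow(Function('r')(Function('s')(7)), -1))) = Add(Mul(4702191, Pow(Add(-494993, Mul(-1, 1865001)), -1)), Mul(-4564859, Pow(Rational(791, 2), -1))) = Add(Mul(4702191, Pow(Add(-494993, -1865001), -1)), Mul(-4564859, Rational(2, 791))) = Add(Mul(4702191, Pow(-2359994, -1)), Rational(-9129718, 791)) = Add(Mul(4702191, Rational(-1, 2359994)), Rational(-9129718, 791)) = Add(Rational(-361707, 181538), Rational(-9129718, 791)) = Rational(-33830139929, 2930542)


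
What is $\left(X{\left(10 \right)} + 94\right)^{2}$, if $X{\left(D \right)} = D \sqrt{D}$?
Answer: $9836 + 1880 \sqrt{10} \approx 15781.0$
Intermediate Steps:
$X{\left(D \right)} = D^{\frac{3}{2}}$
$\left(X{\left(10 \right)} + 94\right)^{2} = \left(10^{\frac{3}{2}} + 94\right)^{2} = \left(10 \sqrt{10} + 94\right)^{2} = \left(94 + 10 \sqrt{10}\right)^{2}$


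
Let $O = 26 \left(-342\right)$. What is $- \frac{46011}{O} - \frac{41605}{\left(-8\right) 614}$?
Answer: $\frac{49663141}{3639792} \approx 13.645$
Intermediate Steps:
$O = -8892$
$- \frac{46011}{O} - \frac{41605}{\left(-8\right) 614} = - \frac{46011}{-8892} - \frac{41605}{\left(-8\right) 614} = \left(-46011\right) \left(- \frac{1}{8892}\right) - \frac{41605}{-4912} = \frac{15337}{2964} - - \frac{41605}{4912} = \frac{15337}{2964} + \frac{41605}{4912} = \frac{49663141}{3639792}$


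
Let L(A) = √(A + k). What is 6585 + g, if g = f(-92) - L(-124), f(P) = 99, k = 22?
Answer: 6684 - I*√102 ≈ 6684.0 - 10.1*I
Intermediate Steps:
L(A) = √(22 + A) (L(A) = √(A + 22) = √(22 + A))
g = 99 - I*√102 (g = 99 - √(22 - 124) = 99 - √(-102) = 99 - I*√102 ≈ 99.0 - 10.1*I)
6585 + g = 6585 + (99 - I*√102) = 6684 - I*√102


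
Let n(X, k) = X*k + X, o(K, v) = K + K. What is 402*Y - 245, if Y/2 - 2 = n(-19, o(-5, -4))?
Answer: 138847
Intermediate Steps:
o(K, v) = 2*K
n(X, k) = X + X*k
Y = 346 (Y = 4 + 2*(-19*(1 + 2*(-5))) = 4 + 2*(-19*(1 - 10)) = 4 + 2*(-19*(-9)) = 4 + 2*171 = 4 + 342 = 346)
402*Y - 245 = 402*346 - 245 = 139092 - 245 = 138847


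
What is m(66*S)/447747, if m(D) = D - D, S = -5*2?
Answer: 0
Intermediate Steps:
S = -10
m(D) = 0
m(66*S)/447747 = 0/447747 = 0*(1/447747) = 0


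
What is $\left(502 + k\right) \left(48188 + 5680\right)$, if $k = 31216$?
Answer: $1708585224$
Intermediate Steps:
$\left(502 + k\right) \left(48188 + 5680\right) = \left(502 + 31216\right) \left(48188 + 5680\right) = 31718 \cdot 53868 = 1708585224$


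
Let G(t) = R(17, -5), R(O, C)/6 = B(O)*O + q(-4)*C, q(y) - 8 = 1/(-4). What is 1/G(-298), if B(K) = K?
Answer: 2/3003 ≈ 0.00066600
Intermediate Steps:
q(y) = 31/4 (q(y) = 8 + 1/(-4) = 8 - 1/4 = 31/4)
R(O, C) = 6*O**2 + 93*C/2 (R(O, C) = 6*(O*O + 31*C/4) = 6*(O**2 + 31*C/4) = 6*O**2 + 93*C/2)
G(t) = 3003/2 (G(t) = 6*17**2 + (93/2)*(-5) = 6*289 - 465/2 = 1734 - 465/2 = 3003/2)
1/G(-298) = 1/(3003/2) = 2/3003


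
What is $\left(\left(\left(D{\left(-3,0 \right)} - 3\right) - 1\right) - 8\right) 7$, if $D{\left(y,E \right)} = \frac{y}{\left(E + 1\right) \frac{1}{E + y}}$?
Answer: $-21$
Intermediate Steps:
$D{\left(y,E \right)} = \frac{y \left(E + y\right)}{1 + E}$ ($D{\left(y,E \right)} = \frac{y}{\left(1 + E\right) \frac{1}{E + y}} = \frac{y}{\frac{1}{E + y} \left(1 + E\right)} = y \frac{E + y}{1 + E} = \frac{y \left(E + y\right)}{1 + E}$)
$\left(\left(\left(D{\left(-3,0 \right)} - 3\right) - 1\right) - 8\right) 7 = \left(\left(\left(- \frac{3 \left(0 - 3\right)}{1 + 0} - 3\right) - 1\right) - 8\right) 7 = \left(\left(\left(\left(-3\right) 1^{-1} \left(-3\right) - 3\right) - 1\right) - 8\right) 7 = \left(\left(\left(\left(-3\right) 1 \left(-3\right) - 3\right) - 1\right) - 8\right) 7 = \left(\left(\left(9 - 3\right) - 1\right) - 8\right) 7 = \left(\left(6 - 1\right) - 8\right) 7 = \left(5 - 8\right) 7 = \left(-3\right) 7 = -21$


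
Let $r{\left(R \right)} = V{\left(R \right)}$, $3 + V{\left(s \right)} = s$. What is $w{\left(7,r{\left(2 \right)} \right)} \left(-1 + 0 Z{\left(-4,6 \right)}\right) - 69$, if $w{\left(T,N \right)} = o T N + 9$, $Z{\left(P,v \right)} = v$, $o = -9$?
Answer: $-141$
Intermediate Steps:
$V{\left(s \right)} = -3 + s$
$r{\left(R \right)} = -3 + R$
$w{\left(T,N \right)} = 9 - 9 N T$ ($w{\left(T,N \right)} = - 9 T N + 9 = - 9 N T + 9 = 9 - 9 N T$)
$w{\left(7,r{\left(2 \right)} \right)} \left(-1 + 0 Z{\left(-4,6 \right)}\right) - 69 = \left(9 - 9 \left(-3 + 2\right) 7\right) \left(-1 + 0 \cdot 6\right) - 69 = \left(9 - \left(-9\right) 7\right) \left(-1 + 0\right) - 69 = \left(9 + 63\right) \left(-1\right) - 69 = 72 \left(-1\right) - 69 = -72 - 69 = -141$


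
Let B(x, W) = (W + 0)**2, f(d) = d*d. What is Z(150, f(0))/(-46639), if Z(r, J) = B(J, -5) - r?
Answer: 125/46639 ≈ 0.0026802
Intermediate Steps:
f(d) = d**2
B(x, W) = W**2
Z(r, J) = 25 - r (Z(r, J) = (-5)**2 - r = 25 - r)
Z(150, f(0))/(-46639) = (25 - 1*150)/(-46639) = (25 - 150)*(-1/46639) = -125*(-1/46639) = 125/46639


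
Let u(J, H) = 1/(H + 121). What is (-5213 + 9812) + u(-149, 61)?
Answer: 837019/182 ≈ 4599.0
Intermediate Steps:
u(J, H) = 1/(121 + H)
(-5213 + 9812) + u(-149, 61) = (-5213 + 9812) + 1/(121 + 61) = 4599 + 1/182 = 837019/182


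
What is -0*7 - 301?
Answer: -301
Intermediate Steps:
-0*7 - 301 = -108*0 - 301 = 0 - 301 = -301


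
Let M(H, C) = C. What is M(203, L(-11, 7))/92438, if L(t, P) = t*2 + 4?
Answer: -9/46219 ≈ -0.00019473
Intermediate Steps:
L(t, P) = 4 + 2*t (L(t, P) = 2*t + 4 = 4 + 2*t)
M(203, L(-11, 7))/92438 = (4 + 2*(-11))/92438 = (4 - 22)*(1/92438) = -18*1/92438 = -9/46219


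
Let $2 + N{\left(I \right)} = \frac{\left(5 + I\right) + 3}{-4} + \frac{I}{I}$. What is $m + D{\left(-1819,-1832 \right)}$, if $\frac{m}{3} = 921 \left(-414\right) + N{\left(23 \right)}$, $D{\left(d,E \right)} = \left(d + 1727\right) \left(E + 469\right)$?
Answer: $- \frac{4074049}{4} \approx -1.0185 \cdot 10^{6}$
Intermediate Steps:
$N{\left(I \right)} = -3 - \frac{I}{4}$ ($N{\left(I \right)} = -2 + \left(\frac{\left(5 + I\right) + 3}{-4} + \frac{I}{I}\right) = -2 + \left(\left(8 + I\right) \left(- \frac{1}{4}\right) + 1\right) = -2 + \left(\left(-2 - \frac{I}{4}\right) + 1\right) = -2 - \left(1 + \frac{I}{4}\right) = -3 - \frac{I}{4}$)
$D{\left(d,E \right)} = \left(469 + E\right) \left(1727 + d\right)$ ($D{\left(d,E \right)} = \left(1727 + d\right) \left(469 + E\right) = \left(469 + E\right) \left(1727 + d\right)$)
$m = - \frac{4575633}{4}$ ($m = 3 \left(921 \left(-414\right) - \frac{35}{4}\right) = 3 \left(-381294 - \frac{35}{4}\right) = 3 \left(- \frac{1525211}{4}\right) = - \frac{4575633}{4} \approx -1.1439 \cdot 10^{6}$)
$m + D{\left(-1819,-1832 \right)} = - \frac{4575633}{4} + \left(809963 + 469 \left(-1819\right) + 1727 \left(-1832\right) - -3332408\right) = - \frac{4575633}{4} + \left(809963 - 853111 - 3163864 + 3332408\right) = - \frac{4575633}{4} + 125396 = - \frac{4074049}{4}$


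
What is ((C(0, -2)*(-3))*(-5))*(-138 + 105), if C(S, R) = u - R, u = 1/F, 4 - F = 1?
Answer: -1155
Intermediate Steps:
F = 3 (F = 4 - 1*1 = 4 - 1 = 3)
u = 1/3 ≈ 0.33333
C(S, R) = 1/3 - R
((C(0, -2)*(-3))*(-5))*(-138 + 105) = (((1/3 - 1*(-2))*(-3))*(-5))*(-138 + 105) = (((1/3 + 2)*(-3))*(-5))*(-33) = (((7/3)*(-3))*(-5))*(-33) = -7*(-5)*(-33) = 35*(-33) = -1155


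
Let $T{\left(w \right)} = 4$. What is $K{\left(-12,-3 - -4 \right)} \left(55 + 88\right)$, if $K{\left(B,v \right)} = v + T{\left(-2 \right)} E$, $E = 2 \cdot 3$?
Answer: $3575$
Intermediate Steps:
$E = 6$
$K{\left(B,v \right)} = 24 + v$ ($K{\left(B,v \right)} = v + 4 \cdot 6 = v + 24 = 24 + v$)
$K{\left(-12,-3 - -4 \right)} \left(55 + 88\right) = \left(24 - -1\right) \left(55 + 88\right) = \left(24 + \left(-3 + 4\right)\right) 143 = \left(24 + 1\right) 143 = 25 \cdot 143 = 3575$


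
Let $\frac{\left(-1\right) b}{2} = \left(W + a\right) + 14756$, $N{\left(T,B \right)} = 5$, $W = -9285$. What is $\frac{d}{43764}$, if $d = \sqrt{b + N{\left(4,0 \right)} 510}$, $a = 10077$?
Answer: $\frac{i \sqrt{28546}}{43764} \approx 0.0038606 i$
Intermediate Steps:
$b = -31096$ ($b = - 2 \left(\left(-9285 + 10077\right) + 14756\right) = - 2 \left(792 + 14756\right) = \left(-2\right) 15548 = -31096$)
$d = i \sqrt{28546}$ ($d = \sqrt{-31096 + 5 \cdot 510} = \sqrt{-31096 + 2550} = \sqrt{-28546} = i \sqrt{28546} \approx 168.96 i$)
$\frac{d}{43764} = \frac{i \sqrt{28546}}{43764}$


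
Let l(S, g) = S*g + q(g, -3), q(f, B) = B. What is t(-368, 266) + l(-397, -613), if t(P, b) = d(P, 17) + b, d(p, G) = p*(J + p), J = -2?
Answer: 379784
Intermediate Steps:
d(p, G) = p*(-2 + p)
l(S, g) = -3 + S*g (l(S, g) = S*g - 3 = -3 + S*g)
t(P, b) = b + P*(-2 + P) (t(P, b) = P*(-2 + P) + b = b + P*(-2 + P))
t(-368, 266) + l(-397, -613) = (266 - 368*(-2 - 368)) + (-3 - 397*(-613)) = (266 - 368*(-370)) + (-3 + 243361) = (266 + 136160) + 243358 = 136426 + 243358 = 379784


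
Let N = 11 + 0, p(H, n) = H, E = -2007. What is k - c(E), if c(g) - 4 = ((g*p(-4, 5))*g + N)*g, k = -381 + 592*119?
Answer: -32337085232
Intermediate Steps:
N = 11
k = 70067 (k = -381 + 70448 = 70067)
c(g) = 4 + g*(11 - 4*g²) (c(g) = 4 + ((g*(-4))*g + 11)*g = 4 + ((-4*g)*g + 11)*g = 4 + (-4*g² + 11)*g = 4 + (11 - 4*g²)*g = 4 + g*(11 - 4*g²))
k - c(E) = 70067 - (4 - 4*(-2007)³ + 11*(-2007)) = 70067 - (4 - 4*(-8084294343) - 22077) = 70067 - (4 + 32337177372 - 22077) = 70067 - 1*32337155299 = 70067 - 32337155299 = -32337085232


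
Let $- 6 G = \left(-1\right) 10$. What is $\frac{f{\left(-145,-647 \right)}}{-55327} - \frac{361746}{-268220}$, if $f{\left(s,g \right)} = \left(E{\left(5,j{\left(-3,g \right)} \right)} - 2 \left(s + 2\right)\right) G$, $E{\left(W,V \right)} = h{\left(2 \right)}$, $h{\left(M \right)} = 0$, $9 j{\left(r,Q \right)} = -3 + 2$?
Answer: $\frac{29829704113}{22259711910} \approx 1.3401$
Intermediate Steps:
$j{\left(r,Q \right)} = - \frac{1}{9}$ ($j{\left(r,Q \right)} = \frac{-3 + 2}{9} = \frac{1}{9} \left(-1\right) = - \frac{1}{9}$)
$E{\left(W,V \right)} = 0$
$G = \frac{5}{3}$ ($G = - \frac{\left(-1\right) 10}{6} = \left(- \frac{1}{6}\right) \left(-10\right) = \frac{5}{3} \approx 1.6667$)
$f{\left(s,g \right)} = - \frac{20}{3} - \frac{10 s}{3}$ ($f{\left(s,g \right)} = \left(0 - 2 \left(s + 2\right)\right) \frac{5}{3} = \left(0 - 2 \left(2 + s\right)\right) \frac{5}{3} = \left(0 - \left(4 + 2 s\right)\right) \frac{5}{3} = \left(-4 - 2 s\right) \frac{5}{3} = - \frac{20}{3} - \frac{10 s}{3}$)
$\frac{f{\left(-145,-647 \right)}}{-55327} - \frac{361746}{-268220} = \frac{- \frac{20}{3} - - \frac{1450}{3}}{-55327} - \frac{361746}{-268220} = \left(- \frac{20}{3} + \frac{1450}{3}\right) \left(- \frac{1}{55327}\right) - - \frac{180873}{134110} = \frac{1430}{3} \left(- \frac{1}{55327}\right) + \frac{180873}{134110} = - \frac{1430}{165981} + \frac{180873}{134110} = \frac{29829704113}{22259711910}$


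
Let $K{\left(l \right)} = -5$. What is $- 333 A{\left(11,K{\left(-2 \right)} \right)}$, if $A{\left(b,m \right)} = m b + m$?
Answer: $19980$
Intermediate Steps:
$A{\left(b,m \right)} = m + b m$ ($A{\left(b,m \right)} = b m + m = m + b m$)
$- 333 A{\left(11,K{\left(-2 \right)} \right)} = - 333 \left(- 5 \left(1 + 11\right)\right) = - 333 \left(\left(-5\right) 12\right) = \left(-333\right) \left(-60\right) = 19980$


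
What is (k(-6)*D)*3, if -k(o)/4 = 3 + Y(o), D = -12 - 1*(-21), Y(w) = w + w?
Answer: 972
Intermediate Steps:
Y(w) = 2*w
D = 9 (D = -12 + 21 = 9)
k(o) = -12 - 8*o (k(o) = -4*(3 + 2*o) = -12 - 8*o)
(k(-6)*D)*3 = ((-12 - 8*(-6))*9)*3 = ((-12 + 48)*9)*3 = (36*9)*3 = 324*3 = 972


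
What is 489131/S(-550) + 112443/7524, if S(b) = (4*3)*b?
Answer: -7419439/125400 ≈ -59.166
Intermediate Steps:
S(b) = 12*b
489131/S(-550) + 112443/7524 = 489131/((12*(-550))) + 112443/7524 = 489131/(-6600) + 112443*(1/7524) = 489131*(-1/6600) + 37481/2508 = -489131/6600 + 37481/2508 = -7419439/125400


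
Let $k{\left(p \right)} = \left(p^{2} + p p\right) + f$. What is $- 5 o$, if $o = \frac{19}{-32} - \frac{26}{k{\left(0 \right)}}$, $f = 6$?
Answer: $\frac{2365}{96} \approx 24.635$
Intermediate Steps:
$k{\left(p \right)} = 6 + 2 p^{2}$ ($k{\left(p \right)} = \left(p^{2} + p p\right) + 6 = \left(p^{2} + p^{2}\right) + 6 = 2 p^{2} + 6 = 6 + 2 p^{2}$)
$o = - \frac{473}{96}$ ($o = \frac{19}{-32} - \frac{26}{6 + 2 \cdot 0^{2}} = 19 \left(- \frac{1}{32}\right) - \frac{26}{6 + 2 \cdot 0} = - \frac{19}{32} - \frac{26}{6 + 0} = - \frac{19}{32} - \frac{26}{6} = - \frac{19}{32} - \frac{13}{3} = - \frac{473}{96} \approx -4.9271$)
$- 5 o = \left(-5\right) \left(- \frac{473}{96}\right) = \frac{2365}{96}$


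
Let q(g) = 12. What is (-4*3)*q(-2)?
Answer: -144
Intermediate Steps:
(-4*3)*q(-2) = -4*3*12 = -12*12 = -144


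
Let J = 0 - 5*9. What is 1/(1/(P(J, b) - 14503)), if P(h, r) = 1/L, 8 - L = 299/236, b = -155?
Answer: -23045031/1589 ≈ -14503.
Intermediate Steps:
L = 1589/236 (L = 8 - 299/236 = 1589/236 ≈ 6.7330)
J = -45 (J = 0 - 45 = -45)
P(h, r) = 236/1589 (P(h, r) = 1/(1589/236) = 236/1589)
1/(1/(P(J, b) - 14503)) = 1/(1/(236/1589 - 14503)) = 1/(1/(-23045031/1589)) = 1/(-1589/23045031) = -23045031/1589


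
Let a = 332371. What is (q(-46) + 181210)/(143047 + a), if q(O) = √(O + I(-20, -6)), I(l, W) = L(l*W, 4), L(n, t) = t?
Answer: 90605/237709 + I*√42/475418 ≈ 0.38116 + 1.3632e-5*I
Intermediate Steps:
I(l, W) = 4
q(O) = √(4 + O) (q(O) = √(O + 4) = √(4 + O))
(q(-46) + 181210)/(143047 + a) = (√(4 - 46) + 181210)/(143047 + 332371) = (√(-42) + 181210)/475418 = (I*√42 + 181210)*(1/475418) = (181210 + I*√42)*(1/475418) = 90605/237709 + I*√42/475418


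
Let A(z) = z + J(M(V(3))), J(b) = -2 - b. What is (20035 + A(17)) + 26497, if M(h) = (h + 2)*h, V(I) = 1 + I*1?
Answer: 46523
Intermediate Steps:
V(I) = 1 + I
M(h) = h*(2 + h) (M(h) = (2 + h)*h = h*(2 + h))
A(z) = -26 + z (A(z) = z + (-2 - (1 + 3)*(2 + (1 + 3))) = z + (-2 - 4*(2 + 4)) = z + (-2 - 4*6) = z + (-2 - 1*24) = z + (-2 - 24) = z - 26 = -26 + z)
(20035 + A(17)) + 26497 = (20035 + (-26 + 17)) + 26497 = (20035 - 9) + 26497 = 20026 + 26497 = 46523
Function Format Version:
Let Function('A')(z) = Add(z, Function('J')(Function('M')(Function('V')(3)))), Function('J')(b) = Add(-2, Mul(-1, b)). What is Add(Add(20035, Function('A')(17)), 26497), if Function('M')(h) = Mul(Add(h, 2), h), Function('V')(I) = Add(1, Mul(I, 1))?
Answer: 46523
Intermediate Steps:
Function('V')(I) = Add(1, I)
Function('M')(h) = Mul(h, Add(2, h)) (Function('M')(h) = Mul(Add(2, h), h) = Mul(h, Add(2, h)))
Function('A')(z) = Add(-26, z) (Function('A')(z) = Add(z, Add(-2, Mul(-1, Mul(Add(1, 3), Add(2, Add(1, 3)))))) = Add(z, Add(-2, Mul(-1, Mul(4, Add(2, 4))))) = Add(z, Add(-2, Mul(-1, Mul(4, 6)))) = Add(z, Add(-2, Mul(-1, 24))) = Add(z, Add(-2, -24)) = Add(z, -26) = Add(-26, z))
Add(Add(20035, Function('A')(17)), 26497) = Add(Add(20035, Add(-26, 17)), 26497) = Add(Add(20035, -9), 26497) = Add(20026, 26497) = 46523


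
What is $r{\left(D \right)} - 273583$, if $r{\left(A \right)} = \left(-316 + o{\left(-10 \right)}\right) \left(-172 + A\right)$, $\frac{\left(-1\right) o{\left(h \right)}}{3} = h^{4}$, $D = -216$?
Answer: $11489025$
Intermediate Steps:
$o{\left(h \right)} = - 3 h^{4}$
$r{\left(A \right)} = 5214352 - 30316 A$ ($r{\left(A \right)} = \left(-316 - 3 \left(-10\right)^{4}\right) \left(-172 + A\right) = \left(-316 - 30000\right) \left(-172 + A\right) = - 30316 \left(-172 + A\right) = 5214352 - 30316 A$)
$r{\left(D \right)} - 273583 = \left(5214352 - -6548256\right) - 273583 = \left(5214352 + 6548256\right) - 273583 = 11762608 - 273583 = 11489025$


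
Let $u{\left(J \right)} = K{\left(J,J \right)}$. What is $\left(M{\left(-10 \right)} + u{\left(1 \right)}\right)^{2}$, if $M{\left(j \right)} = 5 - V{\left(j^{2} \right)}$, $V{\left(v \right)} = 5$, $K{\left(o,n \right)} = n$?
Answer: $1$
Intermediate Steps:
$u{\left(J \right)} = J$
$M{\left(j \right)} = 0$ ($M{\left(j \right)} = 5 - 5 = 0$)
$\left(M{\left(-10 \right)} + u{\left(1 \right)}\right)^{2} = \left(0 + 1\right)^{2} = 1^{2} = 1$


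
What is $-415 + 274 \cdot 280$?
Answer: $76305$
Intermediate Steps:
$-415 + 274 \cdot 280 = -415 + 76720 = 76305$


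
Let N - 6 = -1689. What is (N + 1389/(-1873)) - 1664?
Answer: -6270320/1873 ≈ -3347.7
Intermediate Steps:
N = -1683 (N = 6 - 1689 = -1683)
(N + 1389/(-1873)) - 1664 = (-1683 + 1389/(-1873)) - 1664 = (-1683 + 1389*(-1/1873)) - 1664 = (-1683 - 1389/1873) - 1664 = -3153648/1873 - 1664 = -6270320/1873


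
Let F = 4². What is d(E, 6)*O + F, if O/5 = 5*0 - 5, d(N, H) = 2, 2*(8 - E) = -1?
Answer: -34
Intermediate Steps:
E = 17/2 (E = 8 - ½*(-1) = 8 + ½ = 17/2 ≈ 8.5000)
O = -25 (O = 5*(5*0 - 5) = 5*(0 - 5) = 5*(-5) = -25)
F = 16
d(E, 6)*O + F = 2*(-25) + 16 = -50 + 16 = -34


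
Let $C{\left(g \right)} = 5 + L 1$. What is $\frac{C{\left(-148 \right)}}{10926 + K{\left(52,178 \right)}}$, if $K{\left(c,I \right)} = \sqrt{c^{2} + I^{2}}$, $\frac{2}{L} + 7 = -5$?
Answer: $\frac{52809}{119343088} - \frac{29 \sqrt{8597}}{358029264} \approx 0.00043499$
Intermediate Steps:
$L = - \frac{1}{6}$ ($L = \frac{2}{-7 - 5} = \frac{2}{-12} = 2 \left(- \frac{1}{12}\right) = - \frac{1}{6} \approx -0.16667$)
$K{\left(c,I \right)} = \sqrt{I^{2} + c^{2}}$
$C{\left(g \right)} = \frac{29}{6}$ ($C{\left(g \right)} = 5 - \frac{1}{6} = \frac{29}{6}$)
$\frac{C{\left(-148 \right)}}{10926 + K{\left(52,178 \right)}} = \frac{29}{6 \left(10926 + \sqrt{178^{2} + 52^{2}}\right)} = \frac{29}{6 \left(10926 + \sqrt{31684 + 2704}\right)} = \frac{29}{6 \left(10926 + \sqrt{34388}\right)} = \frac{29}{6 \left(10926 + 2 \sqrt{8597}\right)}$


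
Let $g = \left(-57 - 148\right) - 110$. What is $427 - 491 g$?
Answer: $155092$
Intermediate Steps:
$g = -315$ ($g = -205 - 110 = -315$)
$427 - 491 g = 427 - -154665 = 427 + 154665 = 155092$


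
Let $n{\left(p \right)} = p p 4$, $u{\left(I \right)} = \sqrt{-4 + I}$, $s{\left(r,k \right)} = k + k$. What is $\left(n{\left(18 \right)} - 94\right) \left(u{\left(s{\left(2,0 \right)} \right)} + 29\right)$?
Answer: $34858 + 2404 i \approx 34858.0 + 2404.0 i$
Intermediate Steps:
$s{\left(r,k \right)} = 2 k$
$n{\left(p \right)} = 4 p^{2}$ ($n{\left(p \right)} = p^{2} \cdot 4 = 4 p^{2}$)
$\left(n{\left(18 \right)} - 94\right) \left(u{\left(s{\left(2,0 \right)} \right)} + 29\right) = \left(4 \cdot 18^{2} - 94\right) \left(\sqrt{-4 + 2 \cdot 0} + 29\right) = \left(4 \cdot 324 - 94\right) \left(\sqrt{-4 + 0} + 29\right) = \left(1296 - 94\right) \left(\sqrt{-4} + 29\right) = 1202 \left(2 i + 29\right) = 1202 \left(29 + 2 i\right) = 34858 + 2404 i$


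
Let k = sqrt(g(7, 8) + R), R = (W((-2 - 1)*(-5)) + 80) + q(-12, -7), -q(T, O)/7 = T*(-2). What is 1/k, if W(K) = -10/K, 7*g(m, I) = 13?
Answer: -I*sqrt(38283)/1823 ≈ -0.10733*I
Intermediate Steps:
g(m, I) = 13/7 (g(m, I) = (1/7)*13 = 13/7)
q(T, O) = 14*T (q(T, O) = -7*T*(-2) = -(-14)*T = 14*T)
R = -266/3 (R = (-10*(-1/(5*(-2 - 1))) + 80) + 14*(-12) = (-10/((-3*(-5))) + 80) - 168 = (-10/15 + 80) - 168 = (-10*1/15 + 80) - 168 = (-2/3 + 80) - 168 = 238/3 - 168 = -266/3 ≈ -88.667)
k = I*sqrt(38283)/21 (k = sqrt(13/7 - 266/3) = sqrt(-1823/21) = I*sqrt(38283)/21 ≈ 9.3172*I)
1/k = 1/(I*sqrt(38283)/21) = -I*sqrt(38283)/1823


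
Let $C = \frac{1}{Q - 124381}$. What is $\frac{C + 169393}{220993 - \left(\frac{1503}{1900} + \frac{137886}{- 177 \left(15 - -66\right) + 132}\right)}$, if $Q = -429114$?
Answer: $\frac{11246606042415080}{14673106219108727} \approx 0.76648$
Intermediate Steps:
$C = - \frac{1}{553495}$ ($C = \frac{1}{-429114 - 124381} = \frac{1}{-553495} = - \frac{1}{553495} \approx -1.8067 \cdot 10^{-6}$)
$\frac{C + 169393}{220993 - \left(\frac{1503}{1900} + \frac{137886}{- 177 \left(15 - -66\right) + 132}\right)} = \frac{- \frac{1}{553495} + 169393}{220993 - \left(\frac{1503}{1900} + \frac{137886}{- 177 \left(15 - -66\right) + 132}\right)} = \frac{93758178534}{553495 \left(220993 - \left(\frac{1503}{1900} + \frac{137886}{- 177 \left(15 + 66\right) + 132}\right)\right)} = \frac{93758178534}{553495 \left(220993 - \left(\frac{1503}{1900} + \frac{137886}{\left(-177\right) 81 + 132}\right)\right)} = \frac{93758178534}{553495 \left(220993 - \left(\frac{1503}{1900} + \frac{137886}{-14337 + 132}\right)\right)} = \frac{93758178534}{553495 \left(220993 - \left(\frac{1503}{1900} + \frac{137886}{-14205}\right)\right)} = \frac{93758178534}{553495 \left(220993 - - \frac{16042219}{1799300}\right)} = \frac{93758178534}{553495 \left(220993 + \left(\frac{45962}{4735} - \frac{1503}{1900}\right)\right)} = \frac{93758178534}{553495 \left(220993 + \frac{16042219}{1799300}\right)} = \frac{93758178534}{553495 \cdot \frac{397648747119}{1799300}} = \frac{93758178534}{553495} \cdot \frac{1799300}{397648747119} = \frac{11246606042415080}{14673106219108727}$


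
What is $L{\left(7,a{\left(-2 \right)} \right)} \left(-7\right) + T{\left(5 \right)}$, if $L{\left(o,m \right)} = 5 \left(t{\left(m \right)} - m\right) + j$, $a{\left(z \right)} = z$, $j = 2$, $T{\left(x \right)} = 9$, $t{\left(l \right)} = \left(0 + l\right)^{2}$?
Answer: $-215$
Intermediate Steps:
$t{\left(l \right)} = l^{2}$
$L{\left(o,m \right)} = 2 - 5 m + 5 m^{2}$ ($L{\left(o,m \right)} = 5 \left(m^{2} - m\right) + 2 = \left(- 5 m + 5 m^{2}\right) + 2 = 2 - 5 m + 5 m^{2}$)
$L{\left(7,a{\left(-2 \right)} \right)} \left(-7\right) + T{\left(5 \right)} = \left(2 - -10 + 5 \left(-2\right)^{2}\right) \left(-7\right) + 9 = \left(2 + 10 + 5 \cdot 4\right) \left(-7\right) + 9 = \left(2 + 10 + 20\right) \left(-7\right) + 9 = 32 \left(-7\right) + 9 = -224 + 9 = -215$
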